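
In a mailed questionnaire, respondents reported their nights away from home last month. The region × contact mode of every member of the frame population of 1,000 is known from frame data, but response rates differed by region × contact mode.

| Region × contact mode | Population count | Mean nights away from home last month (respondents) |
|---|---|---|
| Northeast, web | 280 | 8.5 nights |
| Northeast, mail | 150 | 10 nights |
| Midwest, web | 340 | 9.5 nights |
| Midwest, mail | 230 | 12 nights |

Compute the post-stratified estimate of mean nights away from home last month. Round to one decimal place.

Each cell contributes population-share × respondent value:
  Northeast, web: (280/1,000) × 8.5 = 2.38
  Northeast, mail: (150/1,000) × 10 = 1.5
  Midwest, web: (340/1,000) × 9.5 = 3.23
  Midwest, mail: (230/1,000) × 12 = 2.76
Post-stratified estimate = 9.87 → 9.9.

9.9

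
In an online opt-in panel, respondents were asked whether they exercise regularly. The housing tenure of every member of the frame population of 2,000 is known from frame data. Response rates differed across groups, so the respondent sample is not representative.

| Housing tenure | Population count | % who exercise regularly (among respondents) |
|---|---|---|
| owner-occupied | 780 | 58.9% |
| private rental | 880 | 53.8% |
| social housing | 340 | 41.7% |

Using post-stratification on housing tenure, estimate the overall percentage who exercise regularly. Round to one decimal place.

53.7%

Each cell contributes population-share × respondent value:
  owner-occupied: (780/2,000) × 58.9 = 22.971
  private rental: (880/2,000) × 53.8 = 23.672
  social housing: (340/2,000) × 41.7 = 7.089
Post-stratified estimate = 53.732 → 53.7%.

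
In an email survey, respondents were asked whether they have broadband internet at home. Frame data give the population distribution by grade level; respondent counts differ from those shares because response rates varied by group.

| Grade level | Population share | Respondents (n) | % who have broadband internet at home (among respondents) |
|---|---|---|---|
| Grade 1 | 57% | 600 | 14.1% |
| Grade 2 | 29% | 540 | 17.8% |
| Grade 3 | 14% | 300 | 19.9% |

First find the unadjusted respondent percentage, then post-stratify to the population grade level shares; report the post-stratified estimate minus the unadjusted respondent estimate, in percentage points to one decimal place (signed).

-0.7 percentage points

Naive respondent-only estimate (weights = respondent counts):
  (600/1440)×14.1 + (540/1440)×17.8 + (300/1440)×19.9 = 16.6958%
Reweighting by population grade level shares:
  0.57×14.1 + 0.29×17.8 + 0.14×19.9 = 15.985%
Difference = 15.985 − 16.6958 = -0.7108 pp.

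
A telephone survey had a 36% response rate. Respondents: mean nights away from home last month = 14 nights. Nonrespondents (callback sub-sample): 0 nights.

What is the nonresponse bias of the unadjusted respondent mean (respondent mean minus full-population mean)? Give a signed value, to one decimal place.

Nonresponse fraction = 1 − 0.36 = 0.64.
Bias = (nonresponse fraction) × (respondent mean − nonrespondent mean)
     = 0.64 × (14 − 0) = 0.64 × 14 = 8.96.

+9.0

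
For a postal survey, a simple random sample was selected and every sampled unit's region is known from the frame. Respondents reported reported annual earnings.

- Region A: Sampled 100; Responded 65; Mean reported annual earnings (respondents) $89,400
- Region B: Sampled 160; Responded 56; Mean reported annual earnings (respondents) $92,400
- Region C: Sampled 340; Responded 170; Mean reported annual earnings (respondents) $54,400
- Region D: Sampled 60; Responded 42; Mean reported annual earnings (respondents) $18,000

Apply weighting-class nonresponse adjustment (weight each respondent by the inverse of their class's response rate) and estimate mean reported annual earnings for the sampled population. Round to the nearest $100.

Response rates by class: Region A 65/100 = 65%, Region B 56/160 = 35%, Region C 170/340 = 50%, Region D 42/60 = 70%.
Weighting each respondent by the inverse class response rate inflates each class back to its sampled size, so the class weight is n_sampled:
  Region A: 100 × 89,400 = 8,940,000
  Region B: 160 × 92,400 = 14,784,000
  Region C: 340 × 54,400 = 18,496,000
  Region D: 60 × 18,000 = 1,080,000
Adjusted estimate = 43,300,000 / 660 = 65606.1 → $65,600.

$65,600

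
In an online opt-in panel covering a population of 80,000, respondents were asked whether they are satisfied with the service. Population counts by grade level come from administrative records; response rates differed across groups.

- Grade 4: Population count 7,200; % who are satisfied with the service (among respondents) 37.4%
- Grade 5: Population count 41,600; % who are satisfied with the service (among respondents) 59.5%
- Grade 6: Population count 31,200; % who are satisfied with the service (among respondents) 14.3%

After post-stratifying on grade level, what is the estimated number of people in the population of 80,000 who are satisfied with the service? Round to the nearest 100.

31,900

Each cell contributes its population count × the respondent rate:
  Grade 4: 7,200 × 37.4% = 2692.8
  Grade 5: 41,600 × 59.5% = 24,752
  Grade 6: 31,200 × 14.3% = 4461.6
Estimated total = 31906.4 → 31,900.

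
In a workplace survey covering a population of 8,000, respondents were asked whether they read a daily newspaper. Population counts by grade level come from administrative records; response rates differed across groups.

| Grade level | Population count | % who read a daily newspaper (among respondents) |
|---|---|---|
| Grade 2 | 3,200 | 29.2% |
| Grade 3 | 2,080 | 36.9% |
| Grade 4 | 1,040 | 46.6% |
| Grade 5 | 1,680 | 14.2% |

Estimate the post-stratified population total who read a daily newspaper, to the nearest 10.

Estimated count per cell = population count × respondent percentage:
  Grade 2: 3,200 × 29.2% = 934.4
  Grade 3: 2,080 × 36.9% = 767.52
  Grade 4: 1,040 × 46.6% = 484.64
  Grade 5: 1,680 × 14.2% = 238.56
Estimated total = 2425.12 → 2,430.

2,430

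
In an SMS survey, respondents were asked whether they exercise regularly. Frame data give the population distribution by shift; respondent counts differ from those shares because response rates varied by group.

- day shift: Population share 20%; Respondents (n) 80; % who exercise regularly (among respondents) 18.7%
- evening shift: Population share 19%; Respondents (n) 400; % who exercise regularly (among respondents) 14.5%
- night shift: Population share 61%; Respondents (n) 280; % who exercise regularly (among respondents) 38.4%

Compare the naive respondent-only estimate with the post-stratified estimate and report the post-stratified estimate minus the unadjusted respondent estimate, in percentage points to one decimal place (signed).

+6.2 percentage points

Without adjustment, the pooled respondent share is:
  (80/760)×18.7 + (400/760)×14.5 + (280/760)×38.4 = 23.7474%
Reweighting by population shift shares:
  0.2×18.7 + 0.19×14.5 + 0.61×38.4 = 29.919%
Difference = 29.919 − 23.7474 = 6.1716 pp.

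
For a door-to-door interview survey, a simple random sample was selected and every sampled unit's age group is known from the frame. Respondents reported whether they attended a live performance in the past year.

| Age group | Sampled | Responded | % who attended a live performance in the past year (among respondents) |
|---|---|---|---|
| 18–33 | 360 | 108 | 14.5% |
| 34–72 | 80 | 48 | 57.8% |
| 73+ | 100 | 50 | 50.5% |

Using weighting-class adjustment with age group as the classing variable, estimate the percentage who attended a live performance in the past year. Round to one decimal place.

27.6%

Response rates by class: 18–33 108/360 = 30%, 34–72 48/80 = 60%, 73+ 50/100 = 50%.
With weight = n_sampled/n_responded per class, the weighted class total is n_sampled:
  18–33: 360 × 14.5 = 5220
  34–72: 80 × 57.8 = 4624
  73+: 100 × 50.5 = 5050
Adjusted estimate = 14,894 / 540 = 27.5815 → 27.6%.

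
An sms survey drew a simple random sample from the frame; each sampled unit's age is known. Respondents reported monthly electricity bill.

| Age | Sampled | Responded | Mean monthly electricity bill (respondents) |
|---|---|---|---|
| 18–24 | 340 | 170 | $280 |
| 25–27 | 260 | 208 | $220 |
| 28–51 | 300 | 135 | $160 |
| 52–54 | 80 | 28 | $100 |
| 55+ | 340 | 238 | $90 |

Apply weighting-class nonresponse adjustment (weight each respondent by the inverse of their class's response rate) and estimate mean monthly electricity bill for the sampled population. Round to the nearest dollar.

Response rates by class: 18–24 170/340 = 50%, 25–27 208/260 = 80%, 28–51 135/300 = 45%, 52–54 28/80 = 35%, 55+ 238/340 = 70%.
Weighting each respondent by the inverse class response rate inflates each class back to its sampled size, so the class weight is n_sampled:
  18–24: 340 × 280 = 95,200
  25–27: 260 × 220 = 57,200
  28–51: 300 × 160 = 48,000
  52–54: 80 × 100 = 8000
  55+: 340 × 90 = 30,600
Adjusted estimate = 239,000 / 1,320 = 181.061 → $181.

$181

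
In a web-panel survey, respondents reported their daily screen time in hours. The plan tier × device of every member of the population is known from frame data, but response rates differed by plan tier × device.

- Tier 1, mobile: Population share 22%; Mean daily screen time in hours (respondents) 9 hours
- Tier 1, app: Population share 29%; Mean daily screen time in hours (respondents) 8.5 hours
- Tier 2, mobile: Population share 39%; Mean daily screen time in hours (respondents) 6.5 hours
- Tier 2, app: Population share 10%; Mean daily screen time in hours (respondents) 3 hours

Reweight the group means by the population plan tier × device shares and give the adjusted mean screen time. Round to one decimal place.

7.3

Each cell contributes population-share × respondent value:
  Tier 1, mobile: 0.22 × 9 = 1.98
  Tier 1, app: 0.29 × 8.5 = 2.465
  Tier 2, mobile: 0.39 × 6.5 = 2.535
  Tier 2, app: 0.1 × 3 = 0.3
Post-stratified estimate = 7.28 → 7.3.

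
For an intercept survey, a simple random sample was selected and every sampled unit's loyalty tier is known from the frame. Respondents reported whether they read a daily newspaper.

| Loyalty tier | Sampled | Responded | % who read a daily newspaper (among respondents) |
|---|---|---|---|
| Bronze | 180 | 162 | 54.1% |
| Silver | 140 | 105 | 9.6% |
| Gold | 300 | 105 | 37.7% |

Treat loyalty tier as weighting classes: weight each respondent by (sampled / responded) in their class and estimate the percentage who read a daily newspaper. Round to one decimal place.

Class response rates: Bronze 162/180 = 90%, Silver 105/140 = 75%, Gold 105/300 = 35%.
With weight = n_sampled/n_responded per class, the weighted class total is n_sampled:
  Bronze: 180 × 54.1 = 9738
  Silver: 140 × 9.6 = 1344
  Gold: 300 × 37.7 = 11,310
Adjusted estimate = 22,392 / 620 = 36.1161 → 36.1%.

36.1%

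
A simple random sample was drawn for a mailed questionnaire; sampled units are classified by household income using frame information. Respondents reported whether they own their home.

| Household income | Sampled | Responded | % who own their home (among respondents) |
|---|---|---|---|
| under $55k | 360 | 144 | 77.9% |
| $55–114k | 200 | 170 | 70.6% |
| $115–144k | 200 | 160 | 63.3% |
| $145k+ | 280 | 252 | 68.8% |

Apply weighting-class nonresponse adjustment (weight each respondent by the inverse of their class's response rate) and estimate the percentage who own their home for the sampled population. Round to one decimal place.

71.2%

Response rates by class: under $55k 144/360 = 40%, $55–114k 170/200 = 85%, $115–144k 160/200 = 80%, $145k+ 252/280 = 90%.
Inverse-response-rate weighting restores each class to its sampled count, so class totals weight by n_sampled:
  under $55k: 360 × 77.9 = 28044
  $55–114k: 200 × 70.6 = 14120
  $115–144k: 200 × 63.3 = 12,660
  $145k+: 280 × 68.8 = 19,264
Adjusted estimate = 74,088 / 1,040 = 71.2385 → 71.2%.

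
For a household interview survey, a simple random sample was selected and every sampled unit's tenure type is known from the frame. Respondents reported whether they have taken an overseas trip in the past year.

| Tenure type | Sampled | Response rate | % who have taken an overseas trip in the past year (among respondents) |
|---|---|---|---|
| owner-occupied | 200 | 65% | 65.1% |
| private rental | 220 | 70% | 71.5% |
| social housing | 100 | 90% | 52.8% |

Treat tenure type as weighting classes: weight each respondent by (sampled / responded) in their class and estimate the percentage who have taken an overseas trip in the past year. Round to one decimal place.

65.4%

Weighting each respondent by the inverse class response rate inflates each class back to its sampled size, so the class weight is n_sampled:
  owner-occupied: 200 × 65.1 = 13020
  private rental: 220 × 71.5 = 15,730
  social housing: 100 × 52.8 = 5280
Adjusted estimate = 34,030 / 520 = 65.4423 → 65.4%.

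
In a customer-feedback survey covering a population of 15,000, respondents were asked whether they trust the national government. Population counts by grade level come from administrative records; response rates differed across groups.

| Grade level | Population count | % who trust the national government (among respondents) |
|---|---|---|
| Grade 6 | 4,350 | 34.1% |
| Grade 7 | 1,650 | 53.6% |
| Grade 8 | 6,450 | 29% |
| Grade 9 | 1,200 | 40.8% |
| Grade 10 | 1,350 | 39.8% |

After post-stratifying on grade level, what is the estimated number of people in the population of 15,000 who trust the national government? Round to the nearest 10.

Estimated count per cell = population count × respondent percentage:
  Grade 6: 4,350 × 34.1% = 1483.35
  Grade 7: 1,650 × 53.6% = 884.4
  Grade 8: 6,450 × 29% = 1870.5
  Grade 9: 1,200 × 40.8% = 489.6
  Grade 10: 1,350 × 39.8% = 537.3
Estimated total = 5265.15 → 5,270.

5,270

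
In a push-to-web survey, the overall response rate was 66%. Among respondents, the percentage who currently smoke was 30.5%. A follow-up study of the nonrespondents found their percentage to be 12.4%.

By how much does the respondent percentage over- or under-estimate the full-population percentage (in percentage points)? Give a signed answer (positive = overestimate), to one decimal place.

+6.2 percentage points

Nonresponse fraction = 1 − 0.66 = 0.34.
Bias = (nonresponse fraction) × (respondent percentage − nonrespondent percentage)
     = 0.34 × (30.5 − 12.4) = 0.34 × 18.1 = 6.154.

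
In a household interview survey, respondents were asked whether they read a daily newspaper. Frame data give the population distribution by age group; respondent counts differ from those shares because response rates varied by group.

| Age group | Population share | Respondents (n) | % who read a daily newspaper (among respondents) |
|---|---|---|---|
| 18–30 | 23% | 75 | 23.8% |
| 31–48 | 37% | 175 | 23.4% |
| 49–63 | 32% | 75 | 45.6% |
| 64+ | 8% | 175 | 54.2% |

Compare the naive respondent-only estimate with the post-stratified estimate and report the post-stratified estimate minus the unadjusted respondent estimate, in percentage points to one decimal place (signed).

Unadjusted (pooled respondent) estimate weights by respondent counts:
  (75/500)×23.8 + (175/500)×23.4 + (75/500)×45.6 + (175/500)×54.2 = 37.57%
Reweighting by population age group shares:
  0.23×23.8 + 0.37×23.4 + 0.32×45.6 + 0.08×54.2 = 33.06%
Difference = 33.06 − 37.57 = -4.51 pp.

-4.5 percentage points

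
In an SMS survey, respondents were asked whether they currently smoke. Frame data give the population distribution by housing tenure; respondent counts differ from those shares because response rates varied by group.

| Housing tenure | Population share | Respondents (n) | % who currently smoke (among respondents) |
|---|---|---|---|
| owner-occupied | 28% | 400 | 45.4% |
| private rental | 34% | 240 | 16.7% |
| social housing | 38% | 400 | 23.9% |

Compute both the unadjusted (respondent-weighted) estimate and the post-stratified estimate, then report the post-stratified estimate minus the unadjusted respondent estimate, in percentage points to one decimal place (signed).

-3.0 percentage points

Without adjustment, the pooled respondent share is:
  (400/1040)×45.4 + (240/1040)×16.7 + (400/1040)×23.9 = 30.5077%
Post-stratifying to population shares instead:
  0.28×45.4 + 0.34×16.7 + 0.38×23.9 = 27.472%
Difference = 27.472 − 30.5077 = -3.0357 pp.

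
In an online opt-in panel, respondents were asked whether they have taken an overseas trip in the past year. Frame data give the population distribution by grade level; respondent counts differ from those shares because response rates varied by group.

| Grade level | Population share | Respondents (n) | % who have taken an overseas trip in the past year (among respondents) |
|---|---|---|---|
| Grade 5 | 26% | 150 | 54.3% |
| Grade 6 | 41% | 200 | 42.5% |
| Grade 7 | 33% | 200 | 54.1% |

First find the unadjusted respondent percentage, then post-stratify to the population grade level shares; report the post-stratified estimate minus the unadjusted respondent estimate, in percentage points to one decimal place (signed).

Unadjusted (pooled respondent) estimate weights by respondent counts:
  (150/550)×54.3 + (200/550)×42.5 + (200/550)×54.1 = 49.9364%
Post-stratified estimate weights by population shares:
  0.26×54.3 + 0.41×42.5 + 0.33×54.1 = 49.396%
Difference = 49.396 − 49.9364 = -0.5404 pp.

-0.5 percentage points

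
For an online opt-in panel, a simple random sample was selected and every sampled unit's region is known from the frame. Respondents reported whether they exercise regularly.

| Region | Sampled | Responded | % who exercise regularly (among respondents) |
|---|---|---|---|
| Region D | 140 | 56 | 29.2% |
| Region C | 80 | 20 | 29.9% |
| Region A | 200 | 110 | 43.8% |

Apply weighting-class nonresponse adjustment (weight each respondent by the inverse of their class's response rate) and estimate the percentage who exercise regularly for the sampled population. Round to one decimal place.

36.3%

Class response rates: Region D 56/140 = 40%, Region C 20/80 = 25%, Region A 110/200 = 55%.
With weight = n_sampled/n_responded per class, the weighted class total is n_sampled:
  Region D: 140 × 29.2 = 4088
  Region C: 80 × 29.9 = 2392
  Region A: 200 × 43.8 = 8760
Adjusted estimate = 15,240 / 420 = 36.2857 → 36.3%.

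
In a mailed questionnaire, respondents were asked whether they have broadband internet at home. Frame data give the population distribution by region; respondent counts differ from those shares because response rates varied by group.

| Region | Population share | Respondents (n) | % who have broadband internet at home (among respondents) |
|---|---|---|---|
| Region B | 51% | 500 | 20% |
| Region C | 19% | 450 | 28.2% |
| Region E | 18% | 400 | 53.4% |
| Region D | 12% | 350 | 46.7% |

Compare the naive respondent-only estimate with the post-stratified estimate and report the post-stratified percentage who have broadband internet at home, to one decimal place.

30.8%

Unadjusted (pooled respondent) estimate weights by respondent counts:
  (500/1700)×20 + (450/1700)×28.2 + (400/1700)×53.4 + (350/1700)×46.7 = 35.5265%
Reweighting by population region shares:
  0.51×20 + 0.19×28.2 + 0.18×53.4 + 0.12×46.7 = 30.774%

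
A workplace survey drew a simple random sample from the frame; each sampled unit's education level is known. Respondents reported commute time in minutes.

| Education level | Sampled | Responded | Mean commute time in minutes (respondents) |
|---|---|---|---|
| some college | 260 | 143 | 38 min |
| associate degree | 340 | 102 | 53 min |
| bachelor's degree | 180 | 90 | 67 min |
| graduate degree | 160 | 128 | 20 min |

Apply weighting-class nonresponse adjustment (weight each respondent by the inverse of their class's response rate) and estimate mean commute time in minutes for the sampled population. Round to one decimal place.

Class response rates: some college 143/260 = 55%, associate degree 102/340 = 30%, bachelor's degree 90/180 = 50%, graduate degree 128/160 = 80%.
With weight = n_sampled/n_responded per class, the weighted class total is n_sampled:
  some college: 260 × 38 = 9880
  associate degree: 340 × 53 = 18,020
  bachelor's degree: 180 × 67 = 12,060
  graduate degree: 160 × 20 = 3200
Adjusted estimate = 43,160 / 940 = 45.9149 → 45.9.

45.9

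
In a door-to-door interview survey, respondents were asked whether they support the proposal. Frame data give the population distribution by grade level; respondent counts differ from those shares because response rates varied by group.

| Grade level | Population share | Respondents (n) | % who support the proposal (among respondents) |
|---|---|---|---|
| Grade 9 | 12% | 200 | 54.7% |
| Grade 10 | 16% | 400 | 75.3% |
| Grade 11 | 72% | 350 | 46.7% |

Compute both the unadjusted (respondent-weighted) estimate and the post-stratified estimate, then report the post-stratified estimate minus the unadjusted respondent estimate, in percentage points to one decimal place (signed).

Naive respondent-only estimate (weights = respondent counts):
  (200/950)×54.7 + (400/950)×75.3 + (350/950)×46.7 = 60.4263%
Post-stratified estimate weights by population shares:
  0.12×54.7 + 0.16×75.3 + 0.72×46.7 = 52.236%
Difference = 52.236 − 60.4263 = -8.1903 pp.

-8.2 percentage points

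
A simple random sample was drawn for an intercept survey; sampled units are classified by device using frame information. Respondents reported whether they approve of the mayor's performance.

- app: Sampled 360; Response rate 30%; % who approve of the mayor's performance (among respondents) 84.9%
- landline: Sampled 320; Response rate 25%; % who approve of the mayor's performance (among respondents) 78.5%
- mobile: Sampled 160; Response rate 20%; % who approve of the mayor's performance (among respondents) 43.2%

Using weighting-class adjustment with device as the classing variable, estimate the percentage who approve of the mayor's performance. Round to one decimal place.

With weight = n_sampled/n_responded per class, the weighted class total is n_sampled:
  app: 360 × 84.9 = 30564
  landline: 320 × 78.5 = 25,120
  mobile: 160 × 43.2 = 6912
Adjusted estimate = 62,596 / 840 = 74.519 → 74.5%.

74.5%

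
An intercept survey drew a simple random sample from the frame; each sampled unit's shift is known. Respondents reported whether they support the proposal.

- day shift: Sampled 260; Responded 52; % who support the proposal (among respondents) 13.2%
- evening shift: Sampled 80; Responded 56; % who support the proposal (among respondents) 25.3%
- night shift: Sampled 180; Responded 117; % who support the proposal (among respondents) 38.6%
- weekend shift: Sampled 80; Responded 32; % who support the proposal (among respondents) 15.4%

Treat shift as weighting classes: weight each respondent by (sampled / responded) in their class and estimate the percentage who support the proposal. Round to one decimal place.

22.7%

Class response rates: day shift 52/260 = 20%, evening shift 56/80 = 70%, night shift 117/180 = 65%, weekend shift 32/80 = 40%.
With weight = n_sampled/n_responded per class, the weighted class total is n_sampled:
  day shift: 260 × 13.2 = 3432
  evening shift: 80 × 25.3 = 2024
  night shift: 180 × 38.6 = 6948
  weekend shift: 80 × 15.4 = 1232
Adjusted estimate = 13,636 / 600 = 22.7267 → 22.7%.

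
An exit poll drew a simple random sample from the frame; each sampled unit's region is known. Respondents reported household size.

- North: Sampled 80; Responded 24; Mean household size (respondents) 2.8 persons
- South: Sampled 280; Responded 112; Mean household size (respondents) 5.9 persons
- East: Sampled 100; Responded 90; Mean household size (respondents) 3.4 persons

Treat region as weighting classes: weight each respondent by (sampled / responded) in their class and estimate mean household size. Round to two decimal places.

4.82

Response rates by class: North 24/80 = 30%, South 112/280 = 40%, East 90/100 = 90%.
Weighting each respondent by the inverse class response rate inflates each class back to its sampled size, so the class weight is n_sampled:
  North: 80 × 2.8 = 224
  South: 280 × 5.9 = 1652
  East: 100 × 3.4 = 340
Adjusted estimate = 2216 / 460 = 4.81739 → 4.82.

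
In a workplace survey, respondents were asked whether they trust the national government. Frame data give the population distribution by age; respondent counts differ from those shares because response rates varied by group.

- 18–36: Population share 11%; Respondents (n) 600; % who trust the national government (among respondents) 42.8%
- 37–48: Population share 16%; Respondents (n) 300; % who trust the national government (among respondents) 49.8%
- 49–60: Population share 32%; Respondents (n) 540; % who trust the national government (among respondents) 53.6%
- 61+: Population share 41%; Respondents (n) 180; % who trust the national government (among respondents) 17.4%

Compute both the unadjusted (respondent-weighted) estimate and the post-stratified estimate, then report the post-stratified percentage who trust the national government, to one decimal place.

Naive respondent-only estimate (weights = respondent counts):
  (600/1620)×42.8 + (300/1620)×49.8 + (540/1620)×53.6 + (180/1620)×17.4 = 44.8741%
Post-stratified estimate weights by population shares:
  0.11×42.8 + 0.16×49.8 + 0.32×53.6 + 0.41×17.4 = 36.962%

37.0%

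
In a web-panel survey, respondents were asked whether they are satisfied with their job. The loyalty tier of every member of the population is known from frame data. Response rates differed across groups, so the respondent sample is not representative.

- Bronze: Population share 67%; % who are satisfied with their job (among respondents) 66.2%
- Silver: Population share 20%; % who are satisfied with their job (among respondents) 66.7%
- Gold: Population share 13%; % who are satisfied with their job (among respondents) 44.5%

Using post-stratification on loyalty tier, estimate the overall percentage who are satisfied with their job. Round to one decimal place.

Reweight to the known loyalty tier distribution:
  Bronze: 0.67 × 66.2 = 44.354
  Silver: 0.2 × 66.7 = 13.34
  Gold: 0.13 × 44.5 = 5.785
Post-stratified estimate = 63.479 → 63.5%.

63.5%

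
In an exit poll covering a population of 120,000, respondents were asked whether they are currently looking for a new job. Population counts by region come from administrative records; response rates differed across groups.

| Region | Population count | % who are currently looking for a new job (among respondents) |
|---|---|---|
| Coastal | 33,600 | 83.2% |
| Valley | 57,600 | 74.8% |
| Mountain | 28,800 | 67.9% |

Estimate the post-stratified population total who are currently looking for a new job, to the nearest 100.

90,600

Estimated count per cell = population count × respondent percentage:
  Coastal: 33,600 × 83.2% = 27955.2
  Valley: 57,600 × 74.8% = 43084.8
  Mountain: 28,800 × 67.9% = 19555.2
Estimated total = 90595.2 → 90,600.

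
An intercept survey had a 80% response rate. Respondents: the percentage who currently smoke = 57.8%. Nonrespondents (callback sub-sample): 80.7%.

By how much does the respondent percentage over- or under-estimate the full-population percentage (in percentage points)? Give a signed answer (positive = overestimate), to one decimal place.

-4.6 percentage points

Nonresponse fraction = 1 − 0.8 = 0.2.
Bias = (nonresponse fraction) × (respondent percentage − nonrespondent percentage)
     = 0.2 × (57.8 − 80.7) = 0.2 × -22.9 = -4.58.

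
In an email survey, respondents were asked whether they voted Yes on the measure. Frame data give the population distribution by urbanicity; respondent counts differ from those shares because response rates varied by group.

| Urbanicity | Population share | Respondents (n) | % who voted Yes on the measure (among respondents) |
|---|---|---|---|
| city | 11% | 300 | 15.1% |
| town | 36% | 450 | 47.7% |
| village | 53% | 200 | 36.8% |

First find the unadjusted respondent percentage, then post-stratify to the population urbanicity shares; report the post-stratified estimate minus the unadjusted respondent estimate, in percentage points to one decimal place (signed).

+3.2 percentage points

Unadjusted (pooled respondent) estimate weights by respondent counts:
  (300/950)×15.1 + (450/950)×47.7 + (200/950)×36.8 = 35.1105%
Post-stratifying to population shares instead:
  0.11×15.1 + 0.36×47.7 + 0.53×36.8 = 38.337%
Difference = 38.337 − 35.1105 = 3.2265 pp.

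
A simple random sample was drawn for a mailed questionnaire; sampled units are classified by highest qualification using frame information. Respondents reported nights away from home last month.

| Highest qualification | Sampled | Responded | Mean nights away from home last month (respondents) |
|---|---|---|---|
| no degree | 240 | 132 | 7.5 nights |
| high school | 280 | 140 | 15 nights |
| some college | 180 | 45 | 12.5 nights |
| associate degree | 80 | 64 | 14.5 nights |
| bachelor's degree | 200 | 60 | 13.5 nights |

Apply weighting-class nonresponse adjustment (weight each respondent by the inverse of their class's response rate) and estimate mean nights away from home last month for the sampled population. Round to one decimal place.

Response rates by class: no degree 132/240 = 55%, high school 140/280 = 50%, some college 45/180 = 25%, associate degree 64/80 = 80%, bachelor's degree 60/200 = 30%.
Each respondent's weight = sampled/responded in their class; summing within a class gives n_sampled, so:
  no degree: 240 × 7.5 = 1800
  high school: 280 × 15 = 4200
  some college: 180 × 12.5 = 2250
  associate degree: 80 × 14.5 = 1160
  bachelor's degree: 200 × 13.5 = 2700
Adjusted estimate = 12,110 / 980 = 12.3571 → 12.4.

12.4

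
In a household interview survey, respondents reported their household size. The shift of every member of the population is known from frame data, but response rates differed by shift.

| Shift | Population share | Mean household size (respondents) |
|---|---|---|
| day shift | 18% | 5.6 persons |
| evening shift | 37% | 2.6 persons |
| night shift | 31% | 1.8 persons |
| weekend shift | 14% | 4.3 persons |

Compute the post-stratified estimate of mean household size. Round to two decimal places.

Post-stratification weights by population share, not respondent share:
  day shift: 0.18 × 5.6 = 1.008
  evening shift: 0.37 × 2.6 = 0.962
  night shift: 0.31 × 1.8 = 0.558
  weekend shift: 0.14 × 4.3 = 0.602
Post-stratified estimate = 3.13 → 3.13.

3.13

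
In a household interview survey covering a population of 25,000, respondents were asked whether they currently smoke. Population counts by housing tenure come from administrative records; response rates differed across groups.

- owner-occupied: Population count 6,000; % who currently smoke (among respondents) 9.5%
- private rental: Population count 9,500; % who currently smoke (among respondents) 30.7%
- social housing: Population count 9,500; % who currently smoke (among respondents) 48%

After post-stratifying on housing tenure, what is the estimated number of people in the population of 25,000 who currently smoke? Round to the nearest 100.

8,000

Estimated count per cell = population count × respondent percentage:
  owner-occupied: 6,000 × 9.5% = 570
  private rental: 9,500 × 30.7% = 2916.5
  social housing: 9,500 × 48% = 4560
Estimated total = 8046.5 → 8,000.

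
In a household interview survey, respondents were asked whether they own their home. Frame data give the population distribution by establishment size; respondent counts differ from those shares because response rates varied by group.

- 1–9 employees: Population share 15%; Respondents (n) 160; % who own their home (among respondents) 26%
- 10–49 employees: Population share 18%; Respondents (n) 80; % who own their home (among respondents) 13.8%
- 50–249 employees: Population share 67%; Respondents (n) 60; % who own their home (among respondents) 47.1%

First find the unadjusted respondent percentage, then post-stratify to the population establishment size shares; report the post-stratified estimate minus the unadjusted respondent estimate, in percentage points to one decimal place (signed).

Naive respondent-only estimate (weights = respondent counts):
  (160/300)×26 + (80/300)×13.8 + (60/300)×47.1 = 26.9667%
Reweighting by population establishment size shares:
  0.15×26 + 0.18×13.8 + 0.67×47.1 = 37.941%
Difference = 37.941 − 26.9667 = 10.9743 pp.

+11.0 percentage points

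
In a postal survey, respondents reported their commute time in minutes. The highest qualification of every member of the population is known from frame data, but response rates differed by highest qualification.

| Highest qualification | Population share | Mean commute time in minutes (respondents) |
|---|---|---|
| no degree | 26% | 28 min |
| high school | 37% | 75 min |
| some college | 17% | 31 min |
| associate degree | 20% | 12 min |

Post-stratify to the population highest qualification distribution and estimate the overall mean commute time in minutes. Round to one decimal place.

Post-stratification weights by population share, not respondent share:
  no degree: 0.26 × 28 = 7.28
  high school: 0.37 × 75 = 27.75
  some college: 0.17 × 31 = 5.27
  associate degree: 0.2 × 12 = 2.4
Post-stratified estimate = 42.7 → 42.7.

42.7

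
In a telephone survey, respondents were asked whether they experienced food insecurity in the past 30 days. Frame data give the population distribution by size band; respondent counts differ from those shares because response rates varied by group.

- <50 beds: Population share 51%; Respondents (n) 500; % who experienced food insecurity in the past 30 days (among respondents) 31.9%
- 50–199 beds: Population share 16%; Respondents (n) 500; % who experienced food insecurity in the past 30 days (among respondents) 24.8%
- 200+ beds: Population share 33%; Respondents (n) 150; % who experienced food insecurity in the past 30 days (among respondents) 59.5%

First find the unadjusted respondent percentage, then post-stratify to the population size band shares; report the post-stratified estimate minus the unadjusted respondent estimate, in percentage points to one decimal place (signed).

Without adjustment, the pooled respondent share is:
  (500/1150)×31.9 + (500/1150)×24.8 + (150/1150)×59.5 = 32.413%
Post-stratifying to population shares instead:
  0.51×31.9 + 0.16×24.8 + 0.33×59.5 = 39.872%
Difference = 39.872 − 32.413 = 7.459 pp.

+7.5 percentage points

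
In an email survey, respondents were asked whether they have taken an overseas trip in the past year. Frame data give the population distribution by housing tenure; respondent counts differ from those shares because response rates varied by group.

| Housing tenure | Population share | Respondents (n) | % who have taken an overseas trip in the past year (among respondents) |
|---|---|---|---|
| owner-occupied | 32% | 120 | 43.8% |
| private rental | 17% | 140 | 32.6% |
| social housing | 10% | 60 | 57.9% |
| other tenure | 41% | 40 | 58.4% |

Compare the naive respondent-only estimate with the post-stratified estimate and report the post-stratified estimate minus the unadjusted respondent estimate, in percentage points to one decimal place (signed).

Without adjustment, the pooled respondent share is:
  (120/360)×43.8 + (140/360)×32.6 + (60/360)×57.9 + (40/360)×58.4 = 43.4167%
Reweighting by population housing tenure shares:
  0.32×43.8 + 0.17×32.6 + 0.1×57.9 + 0.41×58.4 = 49.292%
Difference = 49.292 − 43.4167 = 5.8753 pp.

+5.9 percentage points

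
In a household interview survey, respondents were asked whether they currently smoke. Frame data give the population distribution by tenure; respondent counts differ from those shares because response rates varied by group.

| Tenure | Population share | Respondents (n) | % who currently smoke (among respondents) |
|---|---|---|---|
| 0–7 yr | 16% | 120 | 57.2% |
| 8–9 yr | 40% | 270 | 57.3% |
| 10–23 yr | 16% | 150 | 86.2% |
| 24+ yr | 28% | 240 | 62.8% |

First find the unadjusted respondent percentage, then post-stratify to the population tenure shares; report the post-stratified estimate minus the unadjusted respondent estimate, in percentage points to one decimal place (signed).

-1.1 percentage points

Naive respondent-only estimate (weights = respondent counts):
  (120/780)×57.2 + (270/780)×57.3 + (150/780)×86.2 + (240/780)×62.8 = 64.5346%
Reweighting by population tenure shares:
  0.16×57.2 + 0.4×57.3 + 0.16×86.2 + 0.28×62.8 = 63.448%
Difference = 63.448 − 64.5346 = -1.0866 pp.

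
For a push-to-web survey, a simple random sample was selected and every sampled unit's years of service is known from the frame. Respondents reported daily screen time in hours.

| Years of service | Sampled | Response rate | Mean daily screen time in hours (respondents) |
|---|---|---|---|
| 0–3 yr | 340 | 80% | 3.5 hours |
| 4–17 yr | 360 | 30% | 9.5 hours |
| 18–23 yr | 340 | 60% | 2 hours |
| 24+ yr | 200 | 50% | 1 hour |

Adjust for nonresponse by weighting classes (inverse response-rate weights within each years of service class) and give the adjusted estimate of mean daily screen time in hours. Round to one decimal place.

4.4

Weighting each respondent by the inverse class response rate inflates each class back to its sampled size, so the class weight is n_sampled:
  0–3 yr: 340 × 3.5 = 1190
  4–17 yr: 360 × 9.5 = 3420
  18–23 yr: 340 × 2 = 680
  24+ yr: 200 × 1 = 200
Adjusted estimate = 5490 / 1,240 = 4.42742 → 4.4.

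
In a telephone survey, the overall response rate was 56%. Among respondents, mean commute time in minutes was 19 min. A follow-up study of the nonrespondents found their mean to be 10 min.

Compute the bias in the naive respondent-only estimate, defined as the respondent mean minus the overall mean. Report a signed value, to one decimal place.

+4.0

Nonresponse fraction = 1 − 0.56 = 0.44.
Bias = (nonresponse fraction) × (respondent mean − nonrespondent mean)
     = 0.44 × (19 − 10) = 0.44 × 9 = 3.96.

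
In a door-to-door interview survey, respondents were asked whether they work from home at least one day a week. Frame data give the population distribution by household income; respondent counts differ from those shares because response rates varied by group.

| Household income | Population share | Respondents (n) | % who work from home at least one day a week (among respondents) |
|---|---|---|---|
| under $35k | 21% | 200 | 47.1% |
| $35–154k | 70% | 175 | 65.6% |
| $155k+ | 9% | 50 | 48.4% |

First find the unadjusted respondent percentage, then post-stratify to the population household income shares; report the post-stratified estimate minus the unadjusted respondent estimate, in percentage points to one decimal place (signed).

Unadjusted (pooled respondent) estimate weights by respondent counts:
  (200/425)×47.1 + (175/425)×65.6 + (50/425)×48.4 = 54.8706%
Reweighting by population household income shares:
  0.21×47.1 + 0.7×65.6 + 0.09×48.4 = 60.167%
Difference = 60.167 − 54.8706 = 5.2964 pp.

+5.3 percentage points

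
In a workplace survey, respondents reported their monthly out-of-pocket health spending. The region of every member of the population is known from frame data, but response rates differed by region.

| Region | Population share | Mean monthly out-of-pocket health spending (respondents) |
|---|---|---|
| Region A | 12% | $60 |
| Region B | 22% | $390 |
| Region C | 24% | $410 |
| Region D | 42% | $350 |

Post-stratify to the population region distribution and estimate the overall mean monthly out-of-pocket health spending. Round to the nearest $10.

Each cell contributes population-share × respondent value:
  Region A: 0.12 × 60 = 7.2
  Region B: 0.22 × 390 = 85.8
  Region C: 0.24 × 410 = 98.4
  Region D: 0.42 × 350 = 147
Post-stratified estimate = 338.4 → $340.

$340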